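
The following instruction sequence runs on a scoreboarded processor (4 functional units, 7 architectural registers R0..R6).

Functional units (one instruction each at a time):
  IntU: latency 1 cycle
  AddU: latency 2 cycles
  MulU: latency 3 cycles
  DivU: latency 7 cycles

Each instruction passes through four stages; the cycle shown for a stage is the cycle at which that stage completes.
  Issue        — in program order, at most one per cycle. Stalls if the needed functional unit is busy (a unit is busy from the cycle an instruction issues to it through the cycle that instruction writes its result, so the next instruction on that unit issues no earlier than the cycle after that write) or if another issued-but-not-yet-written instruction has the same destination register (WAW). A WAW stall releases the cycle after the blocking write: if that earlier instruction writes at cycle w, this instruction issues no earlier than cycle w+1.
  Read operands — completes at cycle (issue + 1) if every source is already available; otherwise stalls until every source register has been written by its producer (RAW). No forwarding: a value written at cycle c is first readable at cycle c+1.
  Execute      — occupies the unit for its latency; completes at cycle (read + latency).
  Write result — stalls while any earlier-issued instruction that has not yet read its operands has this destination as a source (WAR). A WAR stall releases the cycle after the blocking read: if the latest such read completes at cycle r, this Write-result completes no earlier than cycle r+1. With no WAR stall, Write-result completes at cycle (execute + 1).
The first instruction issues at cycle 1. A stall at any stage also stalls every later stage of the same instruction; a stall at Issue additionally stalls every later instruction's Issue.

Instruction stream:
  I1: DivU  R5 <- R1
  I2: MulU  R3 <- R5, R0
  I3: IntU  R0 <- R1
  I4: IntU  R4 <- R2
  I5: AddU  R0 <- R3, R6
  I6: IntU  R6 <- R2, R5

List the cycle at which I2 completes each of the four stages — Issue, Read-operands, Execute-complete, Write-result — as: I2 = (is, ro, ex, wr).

I2 = (2, 11, 14, 15)

I1 -> (1, 2, 9, 10)
I2 -> (2, 11, 14, 15)  // RAW R5: wait I1 write@10
I3 -> (3, 4, 5, 12)  // WAR R0: wait I2 read@11
I4 -> (13, 14, 15, 16)  // struct: IntU busy until I3 writes@12
I5 -> (14, 16, 18, 19)  // RAW R3: wait I2 write@15
I6 -> (17, 18, 19, 20)  // struct: IntU busy until I4 writes@16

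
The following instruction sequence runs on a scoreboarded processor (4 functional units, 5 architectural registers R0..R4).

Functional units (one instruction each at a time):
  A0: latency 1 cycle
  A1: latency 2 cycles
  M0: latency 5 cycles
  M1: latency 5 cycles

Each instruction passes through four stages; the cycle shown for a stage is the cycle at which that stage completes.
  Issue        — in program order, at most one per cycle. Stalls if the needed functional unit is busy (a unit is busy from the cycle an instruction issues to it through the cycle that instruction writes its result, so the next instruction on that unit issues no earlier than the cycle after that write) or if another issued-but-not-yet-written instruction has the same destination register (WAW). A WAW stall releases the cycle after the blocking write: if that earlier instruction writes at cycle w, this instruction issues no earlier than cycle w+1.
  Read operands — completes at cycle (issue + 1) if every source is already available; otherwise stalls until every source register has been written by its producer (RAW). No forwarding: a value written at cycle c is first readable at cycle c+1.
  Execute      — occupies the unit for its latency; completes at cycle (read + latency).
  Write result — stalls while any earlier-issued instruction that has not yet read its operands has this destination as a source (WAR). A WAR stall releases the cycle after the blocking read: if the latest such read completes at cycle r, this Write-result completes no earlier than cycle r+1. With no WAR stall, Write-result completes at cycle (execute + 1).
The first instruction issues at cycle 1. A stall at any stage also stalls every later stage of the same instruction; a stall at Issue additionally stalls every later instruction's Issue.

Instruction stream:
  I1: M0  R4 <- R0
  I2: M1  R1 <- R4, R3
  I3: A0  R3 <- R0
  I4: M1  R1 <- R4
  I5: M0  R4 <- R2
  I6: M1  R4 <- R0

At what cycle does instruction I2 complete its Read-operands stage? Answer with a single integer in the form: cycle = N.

[I1] 1/2/7/8
[I2] 2/9/14/15  (RAW R4: wait I1 write@8)
[I3] 3/4/5/10  (WAR R3: wait I2 read@9)
[I4] 16/17/22/23  (struct: M1 busy until I2 writes@15)
[I5] 17/18/23/24
[I6] 25/26/31/32  (WAW R4: wait I5 write@24)

cycle = 9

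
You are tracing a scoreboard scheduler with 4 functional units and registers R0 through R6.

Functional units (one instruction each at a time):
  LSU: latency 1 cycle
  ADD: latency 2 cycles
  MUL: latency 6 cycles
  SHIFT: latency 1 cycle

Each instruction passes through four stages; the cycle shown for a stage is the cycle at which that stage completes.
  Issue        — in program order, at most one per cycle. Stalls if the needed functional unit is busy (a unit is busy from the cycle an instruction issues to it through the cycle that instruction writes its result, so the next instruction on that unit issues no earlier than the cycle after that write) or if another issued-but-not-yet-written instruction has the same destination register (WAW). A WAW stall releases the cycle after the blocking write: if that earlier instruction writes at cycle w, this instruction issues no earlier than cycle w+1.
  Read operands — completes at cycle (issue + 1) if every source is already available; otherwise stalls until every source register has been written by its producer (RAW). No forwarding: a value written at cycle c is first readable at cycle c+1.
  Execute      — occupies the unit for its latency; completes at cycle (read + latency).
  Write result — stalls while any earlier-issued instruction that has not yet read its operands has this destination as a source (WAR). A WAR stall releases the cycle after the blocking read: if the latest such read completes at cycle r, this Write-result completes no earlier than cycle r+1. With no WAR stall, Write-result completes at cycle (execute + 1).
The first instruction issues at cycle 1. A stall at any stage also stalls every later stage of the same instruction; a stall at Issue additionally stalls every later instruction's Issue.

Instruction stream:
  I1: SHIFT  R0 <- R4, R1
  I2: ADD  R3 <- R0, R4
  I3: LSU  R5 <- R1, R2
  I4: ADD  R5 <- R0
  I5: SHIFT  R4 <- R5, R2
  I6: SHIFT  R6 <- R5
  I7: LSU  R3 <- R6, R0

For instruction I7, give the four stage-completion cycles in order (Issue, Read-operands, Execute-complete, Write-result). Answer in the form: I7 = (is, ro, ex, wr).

1) issue 1, read 2, done 3, write 4
2) issue 2, read 5, done 7, write 8  <RAW R0: wait I1 write@4>
3) issue 3, read 4, done 5, write 6
4) issue 9, read 10, done 12, write 13  <struct: ADD busy until I2 writes@8>
5) issue 10, read 14, done 15, write 16  <RAW R5: wait I4 write@13>
6) issue 17, read 18, done 19, write 20  <struct: SHIFT busy until I5 writes@16>
7) issue 18, read 21, done 22, write 23  <RAW R6: wait I6 write@20>

I7 = (18, 21, 22, 23)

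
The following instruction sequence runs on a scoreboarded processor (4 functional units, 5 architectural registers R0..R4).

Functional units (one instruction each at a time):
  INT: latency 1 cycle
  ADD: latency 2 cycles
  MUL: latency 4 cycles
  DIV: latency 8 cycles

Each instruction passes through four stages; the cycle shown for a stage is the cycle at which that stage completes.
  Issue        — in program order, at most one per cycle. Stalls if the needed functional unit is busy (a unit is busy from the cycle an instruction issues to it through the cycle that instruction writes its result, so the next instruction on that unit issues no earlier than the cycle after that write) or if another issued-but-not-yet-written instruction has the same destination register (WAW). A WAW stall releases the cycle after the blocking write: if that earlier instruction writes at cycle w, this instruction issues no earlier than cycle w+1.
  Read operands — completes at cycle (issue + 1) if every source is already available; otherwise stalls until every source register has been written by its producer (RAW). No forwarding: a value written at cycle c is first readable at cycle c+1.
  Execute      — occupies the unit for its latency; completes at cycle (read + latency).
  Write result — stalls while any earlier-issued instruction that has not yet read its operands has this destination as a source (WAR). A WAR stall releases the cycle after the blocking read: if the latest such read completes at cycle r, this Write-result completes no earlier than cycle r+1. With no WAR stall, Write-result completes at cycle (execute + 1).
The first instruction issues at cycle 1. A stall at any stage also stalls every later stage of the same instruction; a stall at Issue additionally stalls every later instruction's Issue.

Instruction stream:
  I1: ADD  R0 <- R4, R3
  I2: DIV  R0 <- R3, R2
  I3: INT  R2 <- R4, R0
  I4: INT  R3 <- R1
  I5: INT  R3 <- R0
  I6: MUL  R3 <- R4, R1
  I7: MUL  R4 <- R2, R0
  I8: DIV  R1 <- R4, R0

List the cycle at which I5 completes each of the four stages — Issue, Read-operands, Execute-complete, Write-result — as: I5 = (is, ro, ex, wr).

[I1] 1/2/4/5
[I2] 6/7/15/16  (WAW R0: wait I1 write@5)
[I3] 7/17/18/19  (RAW R0: wait I2 write@16)
[I4] 20/21/22/23  (struct: INT busy until I3 writes@19)
[I5] 24/25/26/27  (struct: INT busy until I4 writes@23)
[I6] 28/29/33/34  (WAW R3: wait I5 write@27)
[I7] 35/36/40/41  (struct: MUL busy until I6 writes@34)
[I8] 36/42/50/51  (RAW R4: wait I7 write@41)

I5 = (24, 25, 26, 27)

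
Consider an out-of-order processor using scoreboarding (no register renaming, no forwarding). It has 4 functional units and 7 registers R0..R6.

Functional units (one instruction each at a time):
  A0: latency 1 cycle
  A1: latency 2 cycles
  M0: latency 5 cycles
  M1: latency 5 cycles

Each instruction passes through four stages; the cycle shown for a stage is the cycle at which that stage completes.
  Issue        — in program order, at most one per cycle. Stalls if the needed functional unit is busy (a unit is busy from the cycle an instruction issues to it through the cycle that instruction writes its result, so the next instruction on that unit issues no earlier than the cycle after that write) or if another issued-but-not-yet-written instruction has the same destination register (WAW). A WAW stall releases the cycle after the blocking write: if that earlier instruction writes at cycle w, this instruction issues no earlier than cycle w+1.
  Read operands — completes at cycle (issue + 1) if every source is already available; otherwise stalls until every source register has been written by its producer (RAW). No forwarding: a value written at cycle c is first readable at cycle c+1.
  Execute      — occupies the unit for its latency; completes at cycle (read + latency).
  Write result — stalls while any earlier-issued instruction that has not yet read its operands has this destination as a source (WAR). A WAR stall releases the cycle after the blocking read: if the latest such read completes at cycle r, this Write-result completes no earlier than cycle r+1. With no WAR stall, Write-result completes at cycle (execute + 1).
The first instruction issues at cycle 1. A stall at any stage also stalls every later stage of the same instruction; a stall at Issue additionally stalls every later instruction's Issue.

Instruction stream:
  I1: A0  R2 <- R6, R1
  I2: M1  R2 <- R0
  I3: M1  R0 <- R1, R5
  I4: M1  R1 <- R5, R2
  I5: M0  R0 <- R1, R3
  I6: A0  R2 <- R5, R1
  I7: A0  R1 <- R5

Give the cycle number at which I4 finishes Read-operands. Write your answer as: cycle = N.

I1 -> (1, 2, 3, 4)
I2 -> (5, 6, 11, 12)  // WAW R2: wait I1 write@4
I3 -> (13, 14, 19, 20)  // struct: M1 busy until I2 writes@12
I4 -> (21, 22, 27, 28)  // struct: M1 busy until I3 writes@20
I5 -> (22, 29, 34, 35)  // RAW R1: wait I4 write@28
I6 -> (23, 29, 30, 31)  // RAW R1: wait I4 write@28
I7 -> (32, 33, 34, 35)  // struct: A0 busy until I6 writes@31

cycle = 22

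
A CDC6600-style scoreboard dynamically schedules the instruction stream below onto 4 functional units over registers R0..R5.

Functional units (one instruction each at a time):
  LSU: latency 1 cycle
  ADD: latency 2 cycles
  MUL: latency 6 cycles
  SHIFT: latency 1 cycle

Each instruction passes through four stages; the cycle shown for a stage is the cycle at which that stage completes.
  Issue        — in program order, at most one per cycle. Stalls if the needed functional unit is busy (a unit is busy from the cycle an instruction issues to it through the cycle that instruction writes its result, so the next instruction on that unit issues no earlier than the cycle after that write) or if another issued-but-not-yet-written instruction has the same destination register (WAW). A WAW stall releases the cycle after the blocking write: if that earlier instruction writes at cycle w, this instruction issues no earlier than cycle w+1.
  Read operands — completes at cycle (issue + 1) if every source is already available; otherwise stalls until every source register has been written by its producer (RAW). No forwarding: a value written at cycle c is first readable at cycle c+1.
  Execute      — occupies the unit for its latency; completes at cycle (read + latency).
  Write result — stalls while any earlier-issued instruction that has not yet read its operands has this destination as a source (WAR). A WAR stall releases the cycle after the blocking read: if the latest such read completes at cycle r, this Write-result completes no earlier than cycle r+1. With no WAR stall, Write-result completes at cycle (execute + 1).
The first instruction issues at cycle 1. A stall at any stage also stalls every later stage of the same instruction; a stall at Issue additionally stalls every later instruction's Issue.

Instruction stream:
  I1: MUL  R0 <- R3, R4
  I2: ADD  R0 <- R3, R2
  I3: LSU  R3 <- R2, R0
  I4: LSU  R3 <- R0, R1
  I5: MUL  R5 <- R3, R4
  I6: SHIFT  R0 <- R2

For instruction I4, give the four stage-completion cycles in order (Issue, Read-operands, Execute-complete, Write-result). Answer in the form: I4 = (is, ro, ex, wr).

I4 = (18, 19, 20, 21)

t=1  issue I1 (MUL)
t=2  I1 read-ops
t=8  I1 finished on MUL
t=9  I1→R0
t=10  issue I2 (ADD)
t=11  I2 read-ops, issue I3 (LSU)
t=13  I2 finished on ADD
t=14  I2→R0
t=15  I3 read-ops
t=16  I3 finished on LSU
t=17  I3→R3
t=18  issue I4 (LSU)
t=19  I4 read-ops, issue I5 (MUL)
t=20  I4 finished on LSU, issue I6 (SHIFT)
t=21  I4→R3, I6 read-ops
t=22  I5 read-ops, I6 finished on SHIFT
t=23  I6→R0
t=28  I5 finished on MUL
t=29  I5→R5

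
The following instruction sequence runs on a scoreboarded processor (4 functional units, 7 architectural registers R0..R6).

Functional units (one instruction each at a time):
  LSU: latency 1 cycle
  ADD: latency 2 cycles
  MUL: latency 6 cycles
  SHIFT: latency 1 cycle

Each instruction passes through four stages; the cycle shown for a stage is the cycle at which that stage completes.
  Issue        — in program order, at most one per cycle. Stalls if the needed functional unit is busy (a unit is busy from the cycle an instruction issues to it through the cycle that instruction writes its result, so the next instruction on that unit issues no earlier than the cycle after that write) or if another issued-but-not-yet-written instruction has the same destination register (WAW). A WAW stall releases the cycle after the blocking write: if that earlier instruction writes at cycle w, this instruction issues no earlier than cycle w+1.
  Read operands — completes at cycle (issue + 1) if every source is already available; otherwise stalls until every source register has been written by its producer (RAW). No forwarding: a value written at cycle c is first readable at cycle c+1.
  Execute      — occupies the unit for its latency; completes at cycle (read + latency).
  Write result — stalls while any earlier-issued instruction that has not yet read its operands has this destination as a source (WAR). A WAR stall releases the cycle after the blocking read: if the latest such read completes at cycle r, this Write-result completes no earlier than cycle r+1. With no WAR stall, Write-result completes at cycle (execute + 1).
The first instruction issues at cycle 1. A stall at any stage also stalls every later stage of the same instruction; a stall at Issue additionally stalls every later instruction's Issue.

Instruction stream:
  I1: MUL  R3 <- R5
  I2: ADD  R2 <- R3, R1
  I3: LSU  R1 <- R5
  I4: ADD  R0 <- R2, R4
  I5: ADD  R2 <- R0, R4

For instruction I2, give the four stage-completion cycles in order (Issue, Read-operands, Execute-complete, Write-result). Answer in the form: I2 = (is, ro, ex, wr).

I2 = (2, 10, 12, 13)

  I1 | 1 | 2 | 8 | 9
  I2 | 2 | 10 | 12 | 13   RAW R3: wait I1 write@9
  I3 | 3 | 4 | 5 | 11   WAR R1: wait I2 read@10
  I4 | 14 | 15 | 17 | 18   struct: ADD busy until I2 writes@13
  I5 | 19 | 20 | 22 | 23   struct: ADD busy until I4 writes@18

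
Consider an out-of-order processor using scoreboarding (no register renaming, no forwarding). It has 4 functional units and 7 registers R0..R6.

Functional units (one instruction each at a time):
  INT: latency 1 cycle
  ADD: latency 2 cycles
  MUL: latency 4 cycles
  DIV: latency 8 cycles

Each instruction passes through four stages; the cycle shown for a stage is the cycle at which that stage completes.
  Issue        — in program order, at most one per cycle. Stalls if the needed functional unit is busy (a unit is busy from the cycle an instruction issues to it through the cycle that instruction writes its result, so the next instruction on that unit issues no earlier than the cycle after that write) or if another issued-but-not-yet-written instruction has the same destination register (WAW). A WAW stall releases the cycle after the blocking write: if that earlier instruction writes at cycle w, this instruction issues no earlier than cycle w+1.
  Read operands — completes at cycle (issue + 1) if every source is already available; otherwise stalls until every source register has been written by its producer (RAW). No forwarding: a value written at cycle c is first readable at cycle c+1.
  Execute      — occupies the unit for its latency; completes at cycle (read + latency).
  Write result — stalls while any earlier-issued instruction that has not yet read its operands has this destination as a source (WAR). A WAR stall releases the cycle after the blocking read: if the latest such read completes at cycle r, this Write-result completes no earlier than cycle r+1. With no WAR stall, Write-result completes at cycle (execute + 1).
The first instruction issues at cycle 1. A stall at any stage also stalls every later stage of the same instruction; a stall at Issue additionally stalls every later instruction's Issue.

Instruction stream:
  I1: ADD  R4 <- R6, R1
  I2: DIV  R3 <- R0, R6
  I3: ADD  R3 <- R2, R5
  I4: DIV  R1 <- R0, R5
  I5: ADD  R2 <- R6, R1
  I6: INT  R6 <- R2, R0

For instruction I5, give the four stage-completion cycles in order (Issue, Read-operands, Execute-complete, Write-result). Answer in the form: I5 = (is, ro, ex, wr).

I5 = (18, 25, 27, 28)

cycle 1: I1→ADD
cycle 2: I1 RO | I2→DIV
cycle 3: I2 RO
cycle 4: I1 EX
cycle 5: I1 WR R4
cycle 11: I2 EX
cycle 12: I2 WR R3
cycle 13: I3→ADD
cycle 14: I3 RO | I4→DIV
cycle 15: I4 RO
cycle 16: I3 EX
cycle 17: I3 WR R3
cycle 18: I5→ADD
cycle 19: I6→INT
cycle 23: I4 EX
cycle 24: I4 WR R1
cycle 25: I5 RO
cycle 27: I5 EX
cycle 28: I5 WR R2
cycle 29: I6 RO
cycle 30: I6 EX
cycle 31: I6 WR R6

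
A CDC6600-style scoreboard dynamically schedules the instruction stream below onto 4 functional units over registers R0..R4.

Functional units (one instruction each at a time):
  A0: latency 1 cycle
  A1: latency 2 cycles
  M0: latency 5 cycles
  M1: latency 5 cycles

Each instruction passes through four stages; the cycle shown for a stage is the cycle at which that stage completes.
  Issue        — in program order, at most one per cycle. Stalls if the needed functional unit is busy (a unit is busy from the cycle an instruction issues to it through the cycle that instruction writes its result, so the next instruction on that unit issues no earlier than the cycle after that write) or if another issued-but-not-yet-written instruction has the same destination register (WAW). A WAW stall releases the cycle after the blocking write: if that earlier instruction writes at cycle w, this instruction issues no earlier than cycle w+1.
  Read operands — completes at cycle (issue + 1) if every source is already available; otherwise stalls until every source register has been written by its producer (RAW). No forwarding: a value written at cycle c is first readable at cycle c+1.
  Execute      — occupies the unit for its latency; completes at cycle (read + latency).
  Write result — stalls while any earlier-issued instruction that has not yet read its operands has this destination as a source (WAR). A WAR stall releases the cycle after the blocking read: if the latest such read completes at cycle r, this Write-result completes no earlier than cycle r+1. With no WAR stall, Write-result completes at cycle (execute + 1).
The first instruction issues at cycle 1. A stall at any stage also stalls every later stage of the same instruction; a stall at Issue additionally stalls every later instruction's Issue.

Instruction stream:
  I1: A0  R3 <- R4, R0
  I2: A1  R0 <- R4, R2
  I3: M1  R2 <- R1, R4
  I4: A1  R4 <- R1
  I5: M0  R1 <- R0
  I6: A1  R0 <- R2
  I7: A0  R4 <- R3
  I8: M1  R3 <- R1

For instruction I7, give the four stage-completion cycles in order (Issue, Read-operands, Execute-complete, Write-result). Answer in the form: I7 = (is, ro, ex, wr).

I7 = (13, 14, 15, 16)

[1] I1 dispatched to A0
[2] I1 operands ready; I2 dispatched to A1
[3] I1 complete; I2 operands ready; I3 dispatched to M1
[4] R3←I1; I3 operands ready
[5] I2 complete
[6] R0←I2
[7] I4 dispatched to A1
[8] I4 operands ready; I5 dispatched to M0
[9] I3 complete; I5 operands ready
[10] R2←I3; I4 complete
[11] R4←I4
[12] I6 dispatched to A1
[13] I6 operands ready; I7 dispatched to A0
[14] I5 complete; I7 operands ready; I8 dispatched to M1
[15] R1←I5; I6 complete; I7 complete
[16] R0←I6; R4←I7; I8 operands ready
[21] I8 complete
[22] R3←I8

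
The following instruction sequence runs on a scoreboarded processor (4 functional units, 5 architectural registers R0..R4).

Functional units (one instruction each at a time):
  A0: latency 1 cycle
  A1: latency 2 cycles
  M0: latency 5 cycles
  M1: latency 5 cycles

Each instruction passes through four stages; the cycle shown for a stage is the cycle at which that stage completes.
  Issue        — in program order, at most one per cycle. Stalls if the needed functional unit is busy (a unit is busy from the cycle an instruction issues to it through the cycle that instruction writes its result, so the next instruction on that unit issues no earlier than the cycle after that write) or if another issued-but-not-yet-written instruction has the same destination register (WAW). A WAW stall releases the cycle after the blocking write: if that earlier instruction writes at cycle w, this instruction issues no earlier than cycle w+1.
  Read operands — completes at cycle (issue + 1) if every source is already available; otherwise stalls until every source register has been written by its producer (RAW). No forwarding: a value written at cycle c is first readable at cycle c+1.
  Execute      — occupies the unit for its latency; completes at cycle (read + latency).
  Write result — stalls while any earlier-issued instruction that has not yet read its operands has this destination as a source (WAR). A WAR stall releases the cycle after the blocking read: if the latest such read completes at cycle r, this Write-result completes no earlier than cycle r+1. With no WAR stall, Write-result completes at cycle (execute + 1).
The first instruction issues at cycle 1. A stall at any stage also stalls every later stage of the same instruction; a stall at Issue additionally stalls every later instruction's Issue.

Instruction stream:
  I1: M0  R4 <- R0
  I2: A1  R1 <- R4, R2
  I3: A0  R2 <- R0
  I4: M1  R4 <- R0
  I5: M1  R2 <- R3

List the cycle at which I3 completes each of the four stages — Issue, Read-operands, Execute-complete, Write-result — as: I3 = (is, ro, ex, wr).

cycle 1: I1 issues→M0
cycle 2: I1 reads, I2 issues→A1
cycle 3: I3 issues→A0
cycle 4: I3 reads
cycle 5: I3 exec-done
cycle 7: I1 exec-done
cycle 8: I1 writes R4
cycle 9: I2 reads, I4 issues→M1
cycle 10: I3 writes R2, I4 reads
cycle 11: I2 exec-done
cycle 12: I2 writes R1
cycle 15: I4 exec-done
cycle 16: I4 writes R4
cycle 17: I5 issues→M1
cycle 18: I5 reads
cycle 23: I5 exec-done
cycle 24: I5 writes R2

I3 = (3, 4, 5, 10)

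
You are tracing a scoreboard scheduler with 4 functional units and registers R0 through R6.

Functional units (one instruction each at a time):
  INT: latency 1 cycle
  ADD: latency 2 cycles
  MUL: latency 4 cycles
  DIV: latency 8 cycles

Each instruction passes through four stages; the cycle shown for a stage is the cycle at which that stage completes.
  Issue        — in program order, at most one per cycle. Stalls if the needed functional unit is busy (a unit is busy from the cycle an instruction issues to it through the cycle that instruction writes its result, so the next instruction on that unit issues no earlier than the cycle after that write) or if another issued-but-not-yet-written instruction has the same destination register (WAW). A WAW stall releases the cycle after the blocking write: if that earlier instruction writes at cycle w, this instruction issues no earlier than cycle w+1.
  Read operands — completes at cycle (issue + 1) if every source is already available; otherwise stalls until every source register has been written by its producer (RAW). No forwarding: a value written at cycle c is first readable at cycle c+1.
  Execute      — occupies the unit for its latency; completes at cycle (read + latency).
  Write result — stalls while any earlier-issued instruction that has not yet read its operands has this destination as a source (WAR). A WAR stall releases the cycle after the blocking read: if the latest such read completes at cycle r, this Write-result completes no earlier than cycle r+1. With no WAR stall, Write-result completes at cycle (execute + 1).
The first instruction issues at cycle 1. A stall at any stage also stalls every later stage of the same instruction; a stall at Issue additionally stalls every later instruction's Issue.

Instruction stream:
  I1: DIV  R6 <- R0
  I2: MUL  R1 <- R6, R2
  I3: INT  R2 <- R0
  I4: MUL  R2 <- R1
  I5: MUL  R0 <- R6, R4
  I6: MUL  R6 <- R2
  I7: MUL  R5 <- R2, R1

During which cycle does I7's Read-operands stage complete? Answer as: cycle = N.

[I1] 1/2/10/11
[I2] 2/12/16/17  (RAW R6: wait I1 write@11)
[I3] 3/4/5/13  (WAR R2: wait I2 read@12)
[I4] 18/19/23/24  (struct: MUL busy until I2 writes@17)
[I5] 25/26/30/31  (struct: MUL busy until I4 writes@24)
[I6] 32/33/37/38  (struct: MUL busy until I5 writes@31)
[I7] 39/40/44/45  (struct: MUL busy until I6 writes@38)

cycle = 40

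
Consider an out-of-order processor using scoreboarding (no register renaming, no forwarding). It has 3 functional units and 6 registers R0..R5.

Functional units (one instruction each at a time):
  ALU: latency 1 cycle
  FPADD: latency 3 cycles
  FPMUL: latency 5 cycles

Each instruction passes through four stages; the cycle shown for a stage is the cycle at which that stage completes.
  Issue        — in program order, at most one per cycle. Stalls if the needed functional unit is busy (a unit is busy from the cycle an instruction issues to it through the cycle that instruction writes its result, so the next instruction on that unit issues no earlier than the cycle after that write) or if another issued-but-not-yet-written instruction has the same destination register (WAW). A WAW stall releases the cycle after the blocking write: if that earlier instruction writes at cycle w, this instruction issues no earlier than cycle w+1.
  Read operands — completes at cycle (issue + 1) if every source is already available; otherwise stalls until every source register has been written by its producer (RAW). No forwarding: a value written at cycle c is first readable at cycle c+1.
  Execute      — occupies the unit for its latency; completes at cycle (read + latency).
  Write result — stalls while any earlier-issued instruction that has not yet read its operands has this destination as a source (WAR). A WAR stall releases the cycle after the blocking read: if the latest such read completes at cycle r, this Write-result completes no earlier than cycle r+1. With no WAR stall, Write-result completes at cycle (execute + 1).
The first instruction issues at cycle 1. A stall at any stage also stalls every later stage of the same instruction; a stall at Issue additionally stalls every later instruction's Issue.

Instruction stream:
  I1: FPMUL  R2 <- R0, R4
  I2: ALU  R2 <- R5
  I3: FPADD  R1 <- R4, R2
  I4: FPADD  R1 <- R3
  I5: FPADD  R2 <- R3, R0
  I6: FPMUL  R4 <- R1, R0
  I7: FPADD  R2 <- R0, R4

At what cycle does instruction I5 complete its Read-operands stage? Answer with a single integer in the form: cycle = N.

I1: IS=1 RO=2 EX=7 WR=8
I2: IS=9 RO=10 EX=11 WR=12  [WAW R2: wait I1 write@8]
I3: IS=10 RO=13 EX=16 WR=17  [RAW R2: wait I2 write@12]
I4: IS=18 RO=19 EX=22 WR=23  [struct: FPADD busy until I3 writes@17]
I5: IS=24 RO=25 EX=28 WR=29  [struct: FPADD busy until I4 writes@23]
I6: IS=25 RO=26 EX=31 WR=32
I7: IS=30 RO=33 EX=36 WR=37  [struct: FPADD busy until I5 writes@29; RAW R4: wait I6 write@32]

cycle = 25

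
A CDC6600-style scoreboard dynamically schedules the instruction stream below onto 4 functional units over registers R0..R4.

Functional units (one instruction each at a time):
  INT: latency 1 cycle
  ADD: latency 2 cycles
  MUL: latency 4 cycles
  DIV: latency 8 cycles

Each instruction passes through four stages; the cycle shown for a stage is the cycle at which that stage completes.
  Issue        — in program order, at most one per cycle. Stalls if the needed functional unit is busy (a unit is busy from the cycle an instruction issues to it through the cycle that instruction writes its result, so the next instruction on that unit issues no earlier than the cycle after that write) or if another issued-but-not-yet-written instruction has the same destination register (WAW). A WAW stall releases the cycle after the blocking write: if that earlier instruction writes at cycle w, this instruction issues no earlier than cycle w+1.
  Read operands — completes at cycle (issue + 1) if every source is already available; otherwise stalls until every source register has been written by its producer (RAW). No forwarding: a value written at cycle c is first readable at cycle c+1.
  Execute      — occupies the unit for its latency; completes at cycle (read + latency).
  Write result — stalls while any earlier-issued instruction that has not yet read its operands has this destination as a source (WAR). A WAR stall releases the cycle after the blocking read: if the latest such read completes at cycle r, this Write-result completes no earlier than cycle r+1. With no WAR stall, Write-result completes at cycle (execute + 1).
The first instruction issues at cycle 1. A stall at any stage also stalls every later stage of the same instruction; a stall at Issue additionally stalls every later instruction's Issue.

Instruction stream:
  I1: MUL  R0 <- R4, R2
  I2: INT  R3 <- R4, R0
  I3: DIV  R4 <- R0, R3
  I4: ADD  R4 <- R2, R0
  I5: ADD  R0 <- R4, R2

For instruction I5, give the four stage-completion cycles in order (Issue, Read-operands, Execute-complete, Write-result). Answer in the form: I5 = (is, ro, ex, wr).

t=1  I1→MUL
t=2  I1 RO, I2→INT
t=3  I3→DIV
t=6  I1 EX
t=7  I1 WR R0
t=8  I2 RO
t=9  I2 EX
t=10  I2 WR R3
t=11  I3 RO
t=19  I3 EX
t=20  I3 WR R4
t=21  I4→ADD
t=22  I4 RO
t=24  I4 EX
t=25  I4 WR R4
t=26  I5→ADD
t=27  I5 RO
t=29  I5 EX
t=30  I5 WR R0

I5 = (26, 27, 29, 30)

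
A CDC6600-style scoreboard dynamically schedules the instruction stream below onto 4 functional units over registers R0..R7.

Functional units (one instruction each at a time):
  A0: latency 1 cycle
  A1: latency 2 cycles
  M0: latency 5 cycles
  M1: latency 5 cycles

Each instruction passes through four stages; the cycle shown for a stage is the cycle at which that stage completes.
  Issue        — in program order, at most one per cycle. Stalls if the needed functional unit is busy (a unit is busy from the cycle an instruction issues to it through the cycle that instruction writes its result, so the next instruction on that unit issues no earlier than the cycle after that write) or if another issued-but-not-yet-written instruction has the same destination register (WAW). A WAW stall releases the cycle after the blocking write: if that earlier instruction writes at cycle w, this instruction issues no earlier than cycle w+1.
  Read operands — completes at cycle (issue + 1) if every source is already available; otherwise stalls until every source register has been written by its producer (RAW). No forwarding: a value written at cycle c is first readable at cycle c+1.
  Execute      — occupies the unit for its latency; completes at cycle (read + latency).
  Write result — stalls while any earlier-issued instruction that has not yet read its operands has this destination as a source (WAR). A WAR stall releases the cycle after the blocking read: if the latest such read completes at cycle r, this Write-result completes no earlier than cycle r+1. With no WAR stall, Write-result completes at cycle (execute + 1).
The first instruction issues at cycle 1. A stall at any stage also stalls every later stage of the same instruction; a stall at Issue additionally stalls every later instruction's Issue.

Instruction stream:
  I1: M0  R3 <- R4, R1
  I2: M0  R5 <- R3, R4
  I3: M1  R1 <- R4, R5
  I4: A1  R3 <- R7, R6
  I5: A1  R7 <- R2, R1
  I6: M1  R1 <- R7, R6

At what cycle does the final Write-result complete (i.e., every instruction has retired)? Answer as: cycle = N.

c1: issue I1 (M0)
c2: I1 read-ops
c7: I1 finished on M0
c8: I1→R3
c9: issue I2 (M0)
c10: I2 read-ops, issue I3 (M1)
c11: issue I4 (A1)
c12: I4 read-ops
c14: I4 finished on A1
c15: I2 finished on M0, I4→R3
c16: I2→R5, issue I5 (A1)
c17: I3 read-ops
c22: I3 finished on M1
c23: I3→R1
c24: I5 read-ops, issue I6 (M1)
c26: I5 finished on A1
c27: I5→R7
c28: I6 read-ops
c33: I6 finished on M1
c34: I6→R1

cycle = 34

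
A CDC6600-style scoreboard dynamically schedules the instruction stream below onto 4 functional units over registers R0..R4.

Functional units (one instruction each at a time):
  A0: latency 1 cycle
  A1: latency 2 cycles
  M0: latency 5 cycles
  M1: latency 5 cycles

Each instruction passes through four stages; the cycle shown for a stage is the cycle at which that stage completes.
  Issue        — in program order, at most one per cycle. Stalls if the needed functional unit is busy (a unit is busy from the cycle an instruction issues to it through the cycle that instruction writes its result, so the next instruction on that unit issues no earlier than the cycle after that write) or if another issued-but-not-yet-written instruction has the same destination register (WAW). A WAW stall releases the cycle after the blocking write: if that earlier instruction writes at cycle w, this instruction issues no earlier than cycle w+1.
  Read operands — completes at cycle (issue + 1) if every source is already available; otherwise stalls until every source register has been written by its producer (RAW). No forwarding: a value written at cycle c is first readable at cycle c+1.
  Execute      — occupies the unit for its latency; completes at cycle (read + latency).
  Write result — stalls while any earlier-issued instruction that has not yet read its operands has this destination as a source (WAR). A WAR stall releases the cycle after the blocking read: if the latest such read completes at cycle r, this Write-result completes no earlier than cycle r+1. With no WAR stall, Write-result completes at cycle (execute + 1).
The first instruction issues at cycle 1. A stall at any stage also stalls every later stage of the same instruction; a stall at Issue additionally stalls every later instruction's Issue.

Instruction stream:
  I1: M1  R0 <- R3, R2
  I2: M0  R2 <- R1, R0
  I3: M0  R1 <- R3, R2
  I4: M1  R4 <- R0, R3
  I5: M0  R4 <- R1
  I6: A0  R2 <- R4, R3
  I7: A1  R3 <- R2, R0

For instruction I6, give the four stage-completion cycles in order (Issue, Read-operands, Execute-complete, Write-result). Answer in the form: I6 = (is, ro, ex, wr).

cycle 1: I1 dispatched to M1
cycle 2: I1 operands ready · I2 dispatched to M0
cycle 7: I1 complete
cycle 8: R0←I1
cycle 9: I2 operands ready
cycle 14: I2 complete
cycle 15: R2←I2
cycle 16: I3 dispatched to M0
cycle 17: I3 operands ready · I4 dispatched to M1
cycle 18: I4 operands ready
cycle 22: I3 complete
cycle 23: R1←I3 · I4 complete
cycle 24: R4←I4
cycle 25: I5 dispatched to M0
cycle 26: I5 operands ready · I6 dispatched to A0
cycle 27: I7 dispatched to A1
cycle 31: I5 complete
cycle 32: R4←I5
cycle 33: I6 operands ready
cycle 34: I6 complete
cycle 35: R2←I6
cycle 36: I7 operands ready
cycle 38: I7 complete
cycle 39: R3←I7

I6 = (26, 33, 34, 35)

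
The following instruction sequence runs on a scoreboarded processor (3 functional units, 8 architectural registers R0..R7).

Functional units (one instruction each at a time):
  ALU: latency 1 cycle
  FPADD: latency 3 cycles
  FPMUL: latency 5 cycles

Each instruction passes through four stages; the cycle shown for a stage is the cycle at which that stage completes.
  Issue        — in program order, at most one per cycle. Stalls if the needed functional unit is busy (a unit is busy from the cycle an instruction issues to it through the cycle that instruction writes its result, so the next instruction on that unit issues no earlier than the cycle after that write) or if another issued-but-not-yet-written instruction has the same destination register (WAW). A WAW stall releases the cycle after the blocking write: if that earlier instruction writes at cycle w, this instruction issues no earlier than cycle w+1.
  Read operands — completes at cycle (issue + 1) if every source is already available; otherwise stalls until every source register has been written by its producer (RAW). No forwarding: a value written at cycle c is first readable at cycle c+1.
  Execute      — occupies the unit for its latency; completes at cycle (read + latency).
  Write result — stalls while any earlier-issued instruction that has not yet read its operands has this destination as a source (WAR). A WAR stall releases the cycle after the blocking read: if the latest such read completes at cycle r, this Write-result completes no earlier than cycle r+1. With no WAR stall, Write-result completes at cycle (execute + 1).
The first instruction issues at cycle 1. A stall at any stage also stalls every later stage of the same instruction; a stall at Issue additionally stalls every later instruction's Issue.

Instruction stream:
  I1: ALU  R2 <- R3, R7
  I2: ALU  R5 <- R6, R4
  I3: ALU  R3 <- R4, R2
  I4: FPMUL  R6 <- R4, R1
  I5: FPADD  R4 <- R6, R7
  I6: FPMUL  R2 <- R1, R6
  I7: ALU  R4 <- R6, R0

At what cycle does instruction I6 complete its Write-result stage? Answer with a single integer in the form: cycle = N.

cycle = 25

1) issue 1, read 2, done 3, write 4
2) issue 5, read 6, done 7, write 8  <struct: ALU busy until I1 writes@4>
3) issue 9, read 10, done 11, write 12  <struct: ALU busy until I2 writes@8>
4) issue 10, read 11, done 16, write 17
5) issue 11, read 18, done 21, write 22  <RAW R6: wait I4 write@17>
6) issue 18, read 19, done 24, write 25  <struct: FPMUL busy until I4 writes@17>
7) issue 23, read 24, done 25, write 26  <WAW R4: wait I5 write@22>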